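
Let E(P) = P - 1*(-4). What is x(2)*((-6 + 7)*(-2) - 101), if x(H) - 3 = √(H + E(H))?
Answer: -309 - 206*√2 ≈ -600.33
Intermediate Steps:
E(P) = 4 + P (E(P) = P + 4 = 4 + P)
x(H) = 3 + √(4 + 2*H) (x(H) = 3 + √(H + (4 + H)) = 3 + √(4 + 2*H))
x(2)*((-6 + 7)*(-2) - 101) = (3 + √(4 + 2*2))*((-6 + 7)*(-2) - 101) = (3 + √(4 + 4))*(1*(-2) - 101) = (3 + √8)*(-2 - 101) = (3 + 2*√2)*(-103) = -309 - 206*√2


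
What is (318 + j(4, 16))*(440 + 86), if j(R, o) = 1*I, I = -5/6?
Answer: 500489/3 ≈ 1.6683e+5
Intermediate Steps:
I = -⅚ (I = -5*⅙ = -⅚ ≈ -0.83333)
j(R, o) = -⅚ (j(R, o) = 1*(-⅚) = -⅚)
(318 + j(4, 16))*(440 + 86) = (318 - ⅚)*(440 + 86) = (1903/6)*526 = 500489/3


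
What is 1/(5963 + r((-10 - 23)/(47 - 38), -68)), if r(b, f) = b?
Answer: 3/17878 ≈ 0.00016780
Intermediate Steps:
1/(5963 + r((-10 - 23)/(47 - 38), -68)) = 1/(5963 + (-10 - 23)/(47 - 38)) = 1/(5963 - 33/9) = 1/(5963 - 33*1/9) = 1/(5963 - 11/3) = 1/(17878/3) = 3/17878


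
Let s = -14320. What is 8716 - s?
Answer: 23036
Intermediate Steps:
8716 - s = 8716 - 1*(-14320) = 8716 + 14320 = 23036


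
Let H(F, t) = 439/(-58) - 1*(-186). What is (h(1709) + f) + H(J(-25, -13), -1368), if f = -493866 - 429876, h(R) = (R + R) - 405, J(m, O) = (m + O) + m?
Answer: -53391933/58 ≈ -9.2055e+5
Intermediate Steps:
J(m, O) = O + 2*m (J(m, O) = (O + m) + m = O + 2*m)
h(R) = -405 + 2*R (h(R) = 2*R - 405 = -405 + 2*R)
f = -923742
H(F, t) = 10349/58 (H(F, t) = 439*(-1/58) + 186 = -439/58 + 186 = 10349/58)
(h(1709) + f) + H(J(-25, -13), -1368) = ((-405 + 2*1709) - 923742) + 10349/58 = ((-405 + 3418) - 923742) + 10349/58 = (3013 - 923742) + 10349/58 = -920729 + 10349/58 = -53391933/58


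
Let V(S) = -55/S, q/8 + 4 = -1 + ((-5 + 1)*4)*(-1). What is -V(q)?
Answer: 5/8 ≈ 0.62500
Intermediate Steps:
q = 88 (q = -32 + 8*(-1 + ((-5 + 1)*4)*(-1)) = -32 + 8*(-1 - 4*4*(-1)) = -32 + 8*(-1 - 16*(-1)) = -32 + 8*(-1 + 16) = -32 + 8*15 = -32 + 120 = 88)
-V(q) = -(-55)/88 = -1*(-5/8) = 5/8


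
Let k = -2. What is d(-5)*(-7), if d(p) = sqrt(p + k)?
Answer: -7*I*sqrt(7) ≈ -18.52*I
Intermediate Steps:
d(p) = sqrt(-2 + p) (d(p) = sqrt(p - 2) = sqrt(-2 + p))
d(-5)*(-7) = sqrt(-2 - 5)*(-7) = sqrt(-7)*(-7) = (I*sqrt(7))*(-7) = -7*I*sqrt(7)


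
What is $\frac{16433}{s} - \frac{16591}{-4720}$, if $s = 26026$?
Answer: $\frac{254680563}{61421360} \approx 4.1464$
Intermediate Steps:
$\frac{16433}{s} - \frac{16591}{-4720} = \frac{16433}{26026} - \frac{16591}{-4720} = 16433 \cdot \frac{1}{26026} - - \frac{16591}{4720} = \frac{16433}{26026} + \frac{16591}{4720} = \frac{254680563}{61421360}$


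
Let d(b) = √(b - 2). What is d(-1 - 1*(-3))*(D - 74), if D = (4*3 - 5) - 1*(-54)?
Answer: 0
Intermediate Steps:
D = 61 (D = (12 - 5) + 54 = 7 + 54 = 61)
d(b) = √(-2 + b)
d(-1 - 1*(-3))*(D - 74) = √(-2 + (-1 - 1*(-3)))*(61 - 74) = √(-2 + (-1 + 3))*(-13) = √(-2 + 2)*(-13) = √0*(-13) = 0*(-13) = 0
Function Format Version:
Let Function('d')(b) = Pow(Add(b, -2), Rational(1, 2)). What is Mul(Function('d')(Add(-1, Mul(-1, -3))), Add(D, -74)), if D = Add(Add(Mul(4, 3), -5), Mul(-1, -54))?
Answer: 0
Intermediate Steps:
D = 61 (D = Add(Add(12, -5), 54) = Add(7, 54) = 61)
Function('d')(b) = Pow(Add(-2, b), Rational(1, 2))
Mul(Function('d')(Add(-1, Mul(-1, -3))), Add(D, -74)) = Mul(Pow(Add(-2, Add(-1, Mul(-1, -3))), Rational(1, 2)), Add(61, -74)) = Mul(Pow(Add(-2, Add(-1, 3)), Rational(1, 2)), -13) = Mul(Pow(Add(-2, 2), Rational(1, 2)), -13) = Mul(Pow(0, Rational(1, 2)), -13) = Mul(0, -13) = 0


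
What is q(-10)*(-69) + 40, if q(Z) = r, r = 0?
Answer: 40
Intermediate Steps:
q(Z) = 0
q(-10)*(-69) + 40 = 0*(-69) + 40 = 0 + 40 = 40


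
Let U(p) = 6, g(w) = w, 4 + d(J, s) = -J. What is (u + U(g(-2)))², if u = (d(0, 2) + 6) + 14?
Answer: 484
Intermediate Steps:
d(J, s) = -4 - J
u = 16 (u = ((-4 - 1*0) + 6) + 14 = ((-4 + 0) + 6) + 14 = (-4 + 6) + 14 = 2 + 14 = 16)
(u + U(g(-2)))² = (16 + 6)² = 22² = 484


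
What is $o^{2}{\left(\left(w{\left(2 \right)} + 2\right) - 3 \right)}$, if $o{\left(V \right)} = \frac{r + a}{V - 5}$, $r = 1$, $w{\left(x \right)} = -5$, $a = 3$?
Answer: $\frac{16}{121} \approx 0.13223$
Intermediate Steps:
$o{\left(V \right)} = \frac{4}{-5 + V}$ ($o{\left(V \right)} = \frac{1 + 3}{V - 5} = \frac{1}{-5 + V} 4 = \frac{4}{-5 + V}$)
$o^{2}{\left(\left(w{\left(2 \right)} + 2\right) - 3 \right)} = \left(\frac{4}{-5 + \left(\left(-5 + 2\right) - 3\right)}\right)^{2} = \left(\frac{4}{-5 - 6}\right)^{2} = \left(\frac{4}{-11}\right)^{2} = \left(4 \left(- \frac{1}{11}\right)\right)^{2} = \left(- \frac{4}{11}\right)^{2} = \frac{16}{121}$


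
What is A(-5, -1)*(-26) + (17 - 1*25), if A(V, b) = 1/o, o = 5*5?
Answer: -226/25 ≈ -9.0400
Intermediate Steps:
o = 25
A(V, b) = 1/25
A(-5, -1)*(-26) + (17 - 1*25) = (1/25)*(-26) + (17 - 1*25) = -26/25 + (17 - 25) = -26/25 - 8 = -226/25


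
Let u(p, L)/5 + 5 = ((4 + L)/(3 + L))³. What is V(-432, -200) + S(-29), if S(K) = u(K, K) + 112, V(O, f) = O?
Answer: -5985595/17576 ≈ -340.56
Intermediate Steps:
u(p, L) = -25 + 5*(4 + L)³/(3 + L)³ (u(p, L) = -25 + 5*((4 + L)/(3 + L))³ = -25 + 5*((4 + L)³/(3 + L)³) = -25 + 5*(4 + L)³/(3 + L)³)
S(K) = 87 + 5*(4 + K)³/(3 + K)³ (S(K) = (-25 + 5*(4 + K)³/(3 + K)³) + 112 = 87 + 5*(4 + K)³/(3 + K)³)
V(-432, -200) + S(-29) = -432 + (87 + 5*(4 - 29)³/(3 - 29)³) = -432 + (87 + 5*(-25)³/(-26)³) = -432 + (87 + 5*(-1/17576)*(-15625)) = -432 + (87 + 78125/17576) = -432 + 1607237/17576 = -5985595/17576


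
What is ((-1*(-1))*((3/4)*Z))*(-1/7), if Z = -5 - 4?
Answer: 27/28 ≈ 0.96429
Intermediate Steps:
Z = -9
((-1*(-1))*((3/4)*Z))*(-1/7) = ((-1*(-1))*((3/4)*(-9)))*(-1/7) = (1*((3*(¼))*(-9)))*(-1*⅐) = (1*((¾)*(-9)))*(-⅐) = (1*(-27/4))*(-⅐) = -27/4*(-⅐) = 27/28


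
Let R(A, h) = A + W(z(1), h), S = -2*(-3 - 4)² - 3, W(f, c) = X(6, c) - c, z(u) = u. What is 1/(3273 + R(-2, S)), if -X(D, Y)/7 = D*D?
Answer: 1/3120 ≈ 0.00032051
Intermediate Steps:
X(D, Y) = -7*D² (X(D, Y) = -7*D*D = -7*D²)
W(f, c) = -252 - c (W(f, c) = -7*6² - c = -7*36 - c = -252 - c)
S = -101 (S = -2*(-7)² - 3 = -2*49 - 3 = -98 - 3 = -101)
R(A, h) = -252 + A - h (R(A, h) = A + (-252 - h) = -252 + A - h)
1/(3273 + R(-2, S)) = 1/(3273 + (-252 - 2 - 1*(-101))) = 1/(3273 + (-252 - 2 + 101)) = 1/(3273 - 153) = 1/3120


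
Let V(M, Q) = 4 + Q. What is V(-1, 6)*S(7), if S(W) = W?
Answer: 70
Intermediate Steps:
V(-1, 6)*S(7) = (4 + 6)*7 = 10*7 = 70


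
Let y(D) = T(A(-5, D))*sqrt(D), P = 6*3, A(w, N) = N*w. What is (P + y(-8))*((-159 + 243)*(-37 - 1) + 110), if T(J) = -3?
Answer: -55476 + 18492*I*sqrt(2) ≈ -55476.0 + 26152.0*I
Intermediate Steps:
P = 18
y(D) = -3*sqrt(D)
(P + y(-8))*((-159 + 243)*(-37 - 1) + 110) = (18 - 6*I*sqrt(2))*((-159 + 243)*(-37 - 1) + 110) = (18 - 6*I*sqrt(2))*(84*(-38) + 110) = (18 - 6*I*sqrt(2))*(-3192 + 110) = (18 - 6*I*sqrt(2))*(-3082) = -55476 + 18492*I*sqrt(2)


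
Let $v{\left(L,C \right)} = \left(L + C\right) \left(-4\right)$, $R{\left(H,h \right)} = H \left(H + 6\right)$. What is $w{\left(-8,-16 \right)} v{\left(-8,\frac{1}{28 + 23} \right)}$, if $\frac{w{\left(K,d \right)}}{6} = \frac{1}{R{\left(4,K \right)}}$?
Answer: $\frac{407}{85} \approx 4.7882$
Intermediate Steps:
$R{\left(H,h \right)} = H \left(6 + H\right)$
$w{\left(K,d \right)} = \frac{3}{20}$ ($w{\left(K,d \right)} = \frac{6}{4 \left(6 + 4\right)} = \frac{6}{4 \cdot 10} = \frac{6}{40} = 6 \cdot \frac{1}{40} = \frac{3}{20}$)
$v{\left(L,C \right)} = - 4 C - 4 L$ ($v{\left(L,C \right)} = \left(C + L\right) \left(-4\right) = - 4 C - 4 L$)
$w{\left(-8,-16 \right)} v{\left(-8,\frac{1}{28 + 23} \right)} = \frac{3 \left(- \frac{4}{28 + 23} - -32\right)}{20} = \frac{3 \left(- \frac{4}{51} + 32\right)}{20} = \frac{3}{20} \cdot \frac{1628}{51} = \frac{407}{85}$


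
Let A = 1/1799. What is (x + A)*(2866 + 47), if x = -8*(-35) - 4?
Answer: 1446377325/1799 ≈ 8.0399e+5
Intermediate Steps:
A = 1/1799 ≈ 0.00055586
x = 276 (x = 280 - 4 = 276)
(x + A)*(2866 + 47) = (276 + 1/1799)*(2866 + 47) = (496525/1799)*2913 = 1446377325/1799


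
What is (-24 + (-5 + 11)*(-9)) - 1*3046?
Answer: -3124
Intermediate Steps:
(-24 + (-5 + 11)*(-9)) - 1*3046 = (-24 + 6*(-9)) - 3046 = (-24 - 54) - 3046 = -78 - 3046 = -3124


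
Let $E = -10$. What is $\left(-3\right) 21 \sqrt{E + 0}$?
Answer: $- 63 i \sqrt{10} \approx - 199.22 i$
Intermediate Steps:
$\left(-3\right) 21 \sqrt{E + 0} = \left(-3\right) 21 \sqrt{-10 + 0} = - 63 \sqrt{-10} = - 63 i \sqrt{10}$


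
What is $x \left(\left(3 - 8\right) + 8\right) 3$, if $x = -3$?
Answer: $-27$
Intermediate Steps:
$x \left(\left(3 - 8\right) + 8\right) 3 = - 3 \left(\left(3 - 8\right) + 8\right) 3 = - 3 \left(-5 + 8\right) 3 = \left(-3\right) 3 \cdot 3 = \left(-9\right) 3 = -27$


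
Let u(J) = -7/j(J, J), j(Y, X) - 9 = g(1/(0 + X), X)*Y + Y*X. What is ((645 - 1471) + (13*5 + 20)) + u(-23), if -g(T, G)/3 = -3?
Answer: -245278/331 ≈ -741.02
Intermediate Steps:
g(T, G) = 9 (g(T, G) = -3*(-3) = 9)
j(Y, X) = 9 + 9*Y + X*Y (j(Y, X) = 9 + (9*Y + Y*X) = 9 + (9*Y + X*Y) = 9 + 9*Y + X*Y)
u(J) = -7/(9 + J² + 9*J) (u(J) = -7/(9 + 9*J + J*J) = -7/(9 + 9*J + J²) = -7/(9 + J² + 9*J))
((645 - 1471) + (13*5 + 20)) + u(-23) = ((645 - 1471) + (13*5 + 20)) - 7/(9 + (-23)² + 9*(-23)) = (-826 + (65 + 20)) - 7/(9 + 529 - 207) = (-826 + 85) - 7/331 = -741 - 7*1/331 = -741 - 7/331 = -245278/331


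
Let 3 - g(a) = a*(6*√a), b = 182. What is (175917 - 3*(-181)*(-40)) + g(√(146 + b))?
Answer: 154200 - 24*137842^(¼) ≈ 1.5374e+5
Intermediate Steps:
g(a) = 3 - 6*a^(3/2) (g(a) = 3 - a*6*√a = 3 - 6*a^(3/2))
(175917 - 3*(-181)*(-40)) + g(√(146 + b)) = (175917 - 3*(-181)*(-40)) + (3 - 6*(146 + 182)^(¾)) = (175917 + 543*(-40)) + (3 - 6*4*137842^(¼)) = (175917 - 21720) + (3 - 6*4*2^(¼)*41^(¾)) = 154197 + (3 - 24*2^(¼)*41^(¾)) = 154200 - 24*2^(¼)*41^(¾)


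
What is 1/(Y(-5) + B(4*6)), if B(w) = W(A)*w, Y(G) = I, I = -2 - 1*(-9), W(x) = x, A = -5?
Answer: -1/113 ≈ -0.0088496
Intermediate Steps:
I = 7 (I = -2 + 9 = 7)
Y(G) = 7
B(w) = -5*w
1/(Y(-5) + B(4*6)) = 1/(7 - 20*6) = 1/(7 - 5*24) = 1/(7 - 120) = 1/(-113) = -1/113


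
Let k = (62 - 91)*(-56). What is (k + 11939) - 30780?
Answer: -17217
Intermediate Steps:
k = 1624 (k = -29*(-56) = 1624)
(k + 11939) - 30780 = (1624 + 11939) - 30780 = 13563 - 30780 = -17217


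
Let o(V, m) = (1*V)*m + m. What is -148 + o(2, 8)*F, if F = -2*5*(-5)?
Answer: 1052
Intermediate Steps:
o(V, m) = m + V*m (o(V, m) = V*m + m = m + V*m)
F = 50 (F = -10*(-5) = 50)
-148 + o(2, 8)*F = -148 + (8*(1 + 2))*50 = -148 + (8*3)*50 = -148 + 24*50 = -148 + 1200 = 1052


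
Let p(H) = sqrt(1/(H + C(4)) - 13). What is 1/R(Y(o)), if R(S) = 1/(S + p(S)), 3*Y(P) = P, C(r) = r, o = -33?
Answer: -11 + 2*I*sqrt(161)/7 ≈ -11.0 + 3.6253*I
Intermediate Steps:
Y(P) = P/3
p(H) = sqrt(-13 + 1/(4 + H)) (p(H) = sqrt(1/(H + 4) - 13) = sqrt(1/(4 + H) - 13) = sqrt(-13 + 1/(4 + H)))
R(S) = 1/(S + sqrt((-51 - 13*S)/(4 + S)))
1/R(Y(o)) = 1/(1/((1/3)*(-33) + sqrt((-51 - 13*(-33)/3)/(4 + (1/3)*(-33))))) = 1/(1/(-11 + sqrt((-51 - 13*(-11))/(4 - 11)))) = 1/(1/(-11 + sqrt((-51 + 143)/(-7)))) = 1/(1/(-11 + sqrt(-1/7*92))) = 1/(1/(-11 + sqrt(-92/7))) = 1/(1/(-11 + 2*I*sqrt(161)/7)) = -11 + 2*I*sqrt(161)/7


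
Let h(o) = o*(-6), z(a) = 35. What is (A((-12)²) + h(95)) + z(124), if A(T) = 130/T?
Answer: -38455/72 ≈ -534.10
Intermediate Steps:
h(o) = -6*o
(A((-12)²) + h(95)) + z(124) = (130/((-12)²) - 6*95) + 35 = (130/144 - 570) + 35 = (130*(1/144) - 570) + 35 = (65/72 - 570) + 35 = -40975/72 + 35 = -38455/72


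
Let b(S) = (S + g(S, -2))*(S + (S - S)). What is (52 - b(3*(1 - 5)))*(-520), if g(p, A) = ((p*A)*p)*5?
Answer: 9033440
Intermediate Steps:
g(p, A) = 5*A*p² (g(p, A) = ((A*p)*p)*5 = (A*p²)*5 = 5*A*p²)
b(S) = S*(S - 10*S²) (b(S) = (S + 5*(-2)*S²)*(S + (S - S)) = (S - 10*S²)*(S + 0) = (S - 10*S²)*S = S*(S - 10*S²))
(52 - b(3*(1 - 5)))*(-520) = (52 - (3*(1 - 5))²*(1 - 30*(1 - 5)))*(-520) = (52 - (3*(-4))²*(1 - 30*(-4)))*(-520) = (52 - (-12)²*(1 - 10*(-12)))*(-520) = (52 - 144*(1 + 120))*(-520) = (52 - 144*121)*(-520) = (52 - 1*17424)*(-520) = (52 - 17424)*(-520) = -17372*(-520) = 9033440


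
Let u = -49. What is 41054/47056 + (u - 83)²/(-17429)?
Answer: -52186789/410069512 ≈ -0.12726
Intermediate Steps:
41054/47056 + (u - 83)²/(-17429) = 41054/47056 + (-49 - 83)²/(-17429) = 41054*(1/47056) + (-132)²*(-1/17429) = 20527/23528 + 17424*(-1/17429) = 20527/23528 - 17424/17429 = -52186789/410069512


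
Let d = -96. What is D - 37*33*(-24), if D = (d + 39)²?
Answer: 32553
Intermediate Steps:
D = 3249 (D = (-96 + 39)² = (-57)² = 3249)
D - 37*33*(-24) = 3249 - 37*33*(-24) = 3249 - 1221*(-24) = 3249 - 1*(-29304) = 3249 + 29304 = 32553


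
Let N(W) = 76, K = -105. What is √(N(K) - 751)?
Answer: 15*I*√3 ≈ 25.981*I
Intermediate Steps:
√(N(K) - 751) = √(76 - 751) = √(-675) = 15*I*√3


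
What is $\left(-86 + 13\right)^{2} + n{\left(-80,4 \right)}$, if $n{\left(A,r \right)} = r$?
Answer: $5333$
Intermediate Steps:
$\left(-86 + 13\right)^{2} + n{\left(-80,4 \right)} = \left(-86 + 13\right)^{2} + 4 = \left(-73\right)^{2} + 4 = 5329 + 4 = 5333$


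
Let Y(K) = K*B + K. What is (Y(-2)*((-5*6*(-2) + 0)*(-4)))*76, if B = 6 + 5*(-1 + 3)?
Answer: 620160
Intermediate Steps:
B = 16 (B = 6 + 5*2 = 6 + 10 = 16)
Y(K) = 17*K (Y(K) = K*16 + K = 16*K + K = 17*K)
(Y(-2)*((-5*6*(-2) + 0)*(-4)))*76 = ((17*(-2))*((-5*6*(-2) + 0)*(-4)))*76 = -34*(-30*(-2) + 0)*(-4)*76 = -34*(60 + 0)*(-4)*76 = -2040*(-4)*76 = -34*(-240)*76 = 8160*76 = 620160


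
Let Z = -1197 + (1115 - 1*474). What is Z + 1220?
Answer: 664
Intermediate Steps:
Z = -556 (Z = -1197 + (1115 - 474) = -1197 + 641 = -556)
Z + 1220 = -556 + 1220 = 664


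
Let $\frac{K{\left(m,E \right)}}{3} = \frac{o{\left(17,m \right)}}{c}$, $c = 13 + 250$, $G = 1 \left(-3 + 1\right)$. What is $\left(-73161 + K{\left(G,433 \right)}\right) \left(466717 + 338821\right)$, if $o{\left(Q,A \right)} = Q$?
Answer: $- \frac{15499591875096}{263} \approx -5.8934 \cdot 10^{10}$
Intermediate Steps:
$G = -2$ ($G = 1 \left(-2\right) = -2$)
$c = 263$
$K{\left(m,E \right)} = \frac{51}{263}$ ($K{\left(m,E \right)} = 3 \cdot \frac{17}{263} = \frac{51}{263}$)
$\left(-73161 + K{\left(G,433 \right)}\right) \left(466717 + 338821\right) = \left(-73161 + \frac{51}{263}\right) \left(466717 + 338821\right) = \left(- \frac{19241292}{263}\right) 805538 = - \frac{15499591875096}{263}$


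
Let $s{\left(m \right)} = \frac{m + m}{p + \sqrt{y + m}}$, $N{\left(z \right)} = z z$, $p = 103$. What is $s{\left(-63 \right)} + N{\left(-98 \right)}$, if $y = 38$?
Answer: $\frac{51057979}{5317} + \frac{315 i}{5317} \approx 9602.8 + 0.059244 i$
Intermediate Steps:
$N{\left(z \right)} = z^{2}$
$s{\left(m \right)} = \frac{2 m}{103 + \sqrt{38 + m}}$ ($s{\left(m \right)} = \frac{m + m}{103 + \sqrt{38 + m}} = \frac{2 m}{103 + \sqrt{38 + m}}$)
$s{\left(-63 \right)} + N{\left(-98 \right)} = 2 \left(-63\right) \frac{1}{103 + \sqrt{38 - 63}} + \left(-98\right)^{2} = 2 \left(-63\right) \frac{1}{103 + \sqrt{-25}} + 9604 = 2 \left(-63\right) \frac{1}{103 + 5 i} + 9604 = 2 \left(-63\right) \frac{103 - 5 i}{10634} + 9604 = \left(- \frac{6489}{5317} + \frac{315 i}{5317}\right) + 9604 = \frac{51057979}{5317} + \frac{315 i}{5317}$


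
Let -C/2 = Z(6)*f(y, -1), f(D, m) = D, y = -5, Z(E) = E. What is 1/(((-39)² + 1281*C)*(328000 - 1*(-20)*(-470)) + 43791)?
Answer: 1/24972230391 ≈ 4.0044e-11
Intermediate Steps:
C = 60 (C = -12*(-5) = -2*(-30) = 60)
1/(((-39)² + 1281*C)*(328000 - 1*(-20)*(-470)) + 43791) = 1/(((-39)² + 1281*60)*(328000 - 1*(-20)*(-470)) + 43791) = 1/((1521 + 76860)*(328000 + 20*(-470)) + 43791) = 1/(78381*(328000 - 9400) + 43791) = 1/(78381*318600 + 43791) = 1/(24972186600 + 43791) = 1/24972230391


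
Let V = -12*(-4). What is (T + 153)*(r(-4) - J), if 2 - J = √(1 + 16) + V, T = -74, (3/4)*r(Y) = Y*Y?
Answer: 15958/3 + 79*√17 ≈ 5645.1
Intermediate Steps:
r(Y) = 4*Y²/3 (r(Y) = 4*(Y*Y)/3 = 4*Y²/3)
V = 48
J = -46 - √17 (J = 2 - (√(1 + 16) + 48) = 2 - (√17 + 48) = 2 - (48 + √17) = 2 + (-48 - √17) = -46 - √17 ≈ -50.123)
(T + 153)*(r(-4) - J) = (-74 + 153)*((4/3)*(-4)² - (-46 - √17)) = 79*((4/3)*16 + (46 + √17)) = 79*(64/3 + (46 + √17)) = 79*(202/3 + √17) = 15958/3 + 79*√17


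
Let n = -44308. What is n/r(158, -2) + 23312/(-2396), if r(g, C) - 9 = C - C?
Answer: -26592944/5391 ≈ -4932.8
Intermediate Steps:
r(g, C) = 9 (r(g, C) = 9 + (C - C) = 9 + 0 = 9)
n/r(158, -2) + 23312/(-2396) = -44308/9 + 23312/(-2396) = -44308*1/9 + 23312*(-1/2396) = -44308/9 - 5828/599 = -26592944/5391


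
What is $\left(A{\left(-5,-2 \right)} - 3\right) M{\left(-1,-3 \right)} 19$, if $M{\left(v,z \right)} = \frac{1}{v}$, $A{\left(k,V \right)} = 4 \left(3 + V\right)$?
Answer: $-19$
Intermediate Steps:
$A{\left(k,V \right)} = 12 + 4 V$
$\left(A{\left(-5,-2 \right)} - 3\right) M{\left(-1,-3 \right)} 19 = \frac{\left(12 + 4 \left(-2\right)\right) - 3}{-1} \cdot 19 = \left(\left(12 - 8\right) + \left(-3 + 0\right)\right) \left(-1\right) 19 = \left(4 - 3\right) \left(-1\right) 19 = 1 \left(-1\right) 19 = \left(-1\right) 19 = -19$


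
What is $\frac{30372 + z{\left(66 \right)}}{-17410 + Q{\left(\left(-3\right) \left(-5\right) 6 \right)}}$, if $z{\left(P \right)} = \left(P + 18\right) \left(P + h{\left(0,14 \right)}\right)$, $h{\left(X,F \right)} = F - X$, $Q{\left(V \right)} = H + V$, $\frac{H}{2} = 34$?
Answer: $- \frac{9273}{4313} \approx -2.15$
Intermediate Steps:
$H = 68$ ($H = 2 \cdot 34 = 68$)
$Q{\left(V \right)} = 68 + V$
$z{\left(P \right)} = \left(14 + P\right) \left(18 + P\right)$ ($z{\left(P \right)} = \left(P + 18\right) \left(P + \left(14 - 0\right)\right) = \left(18 + P\right) \left(P + \left(14 + 0\right)\right) = \left(18 + P\right) \left(P + 14\right) = \left(18 + P\right) \left(14 + P\right) = \left(14 + P\right) \left(18 + P\right)$)
$\frac{30372 + z{\left(66 \right)}}{-17410 + Q{\left(\left(-3\right) \left(-5\right) 6 \right)}} = \frac{30372 + \left(252 + 66^{2} + 32 \cdot 66\right)}{-17410 + \left(68 + \left(-3\right) \left(-5\right) 6\right)} = \frac{30372 + \left(252 + 4356 + 2112\right)}{-17410 + \left(68 + 15 \cdot 6\right)} = \frac{30372 + 6720}{-17410 + \left(68 + 90\right)} = \frac{37092}{-17410 + 158} = \frac{37092}{-17252} = 37092 \left(- \frac{1}{17252}\right) = - \frac{9273}{4313}$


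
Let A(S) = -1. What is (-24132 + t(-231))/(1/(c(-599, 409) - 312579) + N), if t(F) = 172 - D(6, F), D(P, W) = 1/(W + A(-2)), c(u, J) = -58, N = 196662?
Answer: -1737861232003/14264245704776 ≈ -0.12183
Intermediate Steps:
D(P, W) = 1/(-1 + W) (D(P, W) = 1/(W - 1) = 1/(-1 + W))
t(F) = 172 - 1/(-1 + F)
(-24132 + t(-231))/(1/(c(-599, 409) - 312579) + N) = (-24132 + (-173 + 172*(-231))/(-1 - 231))/(1/(-58 - 312579) + 196662) = (-24132 + (-173 - 39732)/(-232))/(1/(-312637) + 196662) = (-24132 - 1/232*(-39905))/(-1/312637 + 196662) = (-24132 + 39905/232)/(61483817693/312637) = -5558719/232*312637/61483817693 = -1737861232003/14264245704776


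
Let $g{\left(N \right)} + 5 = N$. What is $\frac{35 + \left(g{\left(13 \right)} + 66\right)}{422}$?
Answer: $\frac{109}{422} \approx 0.25829$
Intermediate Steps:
$g{\left(N \right)} = -5 + N$
$\frac{35 + \left(g{\left(13 \right)} + 66\right)}{422} = \frac{35 + \left(\left(-5 + 13\right) + 66\right)}{422} = \frac{35 + \left(8 + 66\right)}{422} = \frac{35 + 74}{422} = \frac{1}{422} \cdot 109 = \frac{109}{422}$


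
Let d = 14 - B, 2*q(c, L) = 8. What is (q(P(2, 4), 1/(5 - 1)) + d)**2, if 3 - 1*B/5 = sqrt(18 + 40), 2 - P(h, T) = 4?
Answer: 1459 + 30*sqrt(58) ≈ 1687.5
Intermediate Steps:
P(h, T) = -2 (P(h, T) = 2 - 1*4 = 2 - 4 = -2)
q(c, L) = 4 (q(c, L) = (1/2)*8 = 4)
B = 15 - 5*sqrt(58) (B = 15 - 5*sqrt(18 + 40) = 15 - 5*sqrt(58) ≈ -23.079)
d = -1 + 5*sqrt(58) (d = 14 - (15 - 5*sqrt(58)) = 14 + (-15 + 5*sqrt(58)) = -1 + 5*sqrt(58) ≈ 37.079)
(q(P(2, 4), 1/(5 - 1)) + d)**2 = (4 + (-1 + 5*sqrt(58)))**2 = (3 + 5*sqrt(58))**2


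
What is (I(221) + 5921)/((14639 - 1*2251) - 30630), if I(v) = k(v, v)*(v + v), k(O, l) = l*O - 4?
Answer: -21591875/18242 ≈ -1183.6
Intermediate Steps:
k(O, l) = -4 + O*l (k(O, l) = O*l - 4 = -4 + O*l)
I(v) = 2*v*(-4 + v²) (I(v) = (-4 + v*v)*(v + v) = (-4 + v²)*(2*v) = 2*v*(-4 + v²))
(I(221) + 5921)/((14639 - 1*2251) - 30630) = (2*221*(-4 + 221²) + 5921)/((14639 - 1*2251) - 30630) = (2*221*(-4 + 48841) + 5921)/((14639 - 2251) - 30630) = (2*221*48837 + 5921)/(12388 - 30630) = (21585954 + 5921)/(-18242) = 21591875*(-1/18242) = -21591875/18242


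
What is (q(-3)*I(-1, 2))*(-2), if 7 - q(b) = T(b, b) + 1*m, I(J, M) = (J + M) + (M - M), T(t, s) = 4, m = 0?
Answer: -6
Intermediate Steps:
I(J, M) = J + M (I(J, M) = (J + M) + 0 = J + M)
q(b) = 3 (q(b) = 7 - (4 + 1*0) = 7 - (4 + 0) = 7 - 1*4 = 7 - 4 = 3)
(q(-3)*I(-1, 2))*(-2) = (3*(-1 + 2))*(-2) = (3*1)*(-2) = 3*(-2) = -6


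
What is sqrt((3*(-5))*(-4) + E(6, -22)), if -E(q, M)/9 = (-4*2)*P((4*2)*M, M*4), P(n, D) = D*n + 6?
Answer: 2*sqrt(278907) ≈ 1056.2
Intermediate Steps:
P(n, D) = 6 + D*n
E(q, M) = 432 + 2304*M**2 (E(q, M) = -9*(-4*2)*(6 + (M*4)*((4*2)*M)) = -(-72)*(6 + (4*M)*(8*M)) = -(-72)*(6 + 32*M**2) = -9*(-48 - 256*M**2) = 432 + 2304*M**2)
sqrt((3*(-5))*(-4) + E(6, -22)) = sqrt((3*(-5))*(-4) + (432 + 2304*(-22)**2)) = sqrt(-15*(-4) + (432 + 2304*484)) = sqrt(60 + (432 + 1115136)) = sqrt(60 + 1115568) = sqrt(1115628) = 2*sqrt(278907)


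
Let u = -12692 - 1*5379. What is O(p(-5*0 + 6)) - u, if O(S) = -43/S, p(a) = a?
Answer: 108383/6 ≈ 18064.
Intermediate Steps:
u = -18071 (u = -12692 - 5379 = -18071)
O(p(-5*0 + 6)) - u = -43/(-5*0 + 6) - 1*(-18071) = -43/(0 + 6) + 18071 = -43/6 + 18071 = 108383/6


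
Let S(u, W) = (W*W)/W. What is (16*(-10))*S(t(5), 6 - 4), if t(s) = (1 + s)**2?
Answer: -320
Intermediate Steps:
S(u, W) = W (S(u, W) = W**2/W = W)
(16*(-10))*S(t(5), 6 - 4) = (16*(-10))*(6 - 4) = -160*2 = -320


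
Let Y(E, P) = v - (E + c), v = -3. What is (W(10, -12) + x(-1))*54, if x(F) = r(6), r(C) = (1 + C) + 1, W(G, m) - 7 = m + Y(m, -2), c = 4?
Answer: 432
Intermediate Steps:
Y(E, P) = -7 - E (Y(E, P) = -3 - (E + 4) = -3 - (4 + E) = -3 + (-4 - E) = -7 - E)
W(G, m) = 0 (W(G, m) = 7 + (m + (-7 - m)) = 7 - 7 = 0)
r(C) = 2 + C
x(F) = 8 (x(F) = 2 + 6 = 8)
(W(10, -12) + x(-1))*54 = (0 + 8)*54 = 8*54 = 432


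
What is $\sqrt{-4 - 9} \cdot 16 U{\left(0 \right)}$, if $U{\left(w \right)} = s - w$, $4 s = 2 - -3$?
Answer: $20 i \sqrt{13} \approx 72.111 i$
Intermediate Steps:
$s = \frac{5}{4}$ ($s = \frac{2 - -3}{4} = \frac{2 + 3}{4} = \frac{1}{4} \cdot 5 = \frac{5}{4} \approx 1.25$)
$U{\left(w \right)} = \frac{5}{4} - w$
$\sqrt{-4 - 9} \cdot 16 U{\left(0 \right)} = \sqrt{-4 - 9} \cdot 16 \left(\frac{5}{4} - 0\right) = \sqrt{-13} \cdot 16 \left(\frac{5}{4} + 0\right) = i \sqrt{13} \cdot 16 \cdot \frac{5}{4} = 16 i \sqrt{13} \cdot \frac{5}{4} = 20 i \sqrt{13}$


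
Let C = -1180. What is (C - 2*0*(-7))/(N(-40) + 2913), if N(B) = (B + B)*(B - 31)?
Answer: -1180/8593 ≈ -0.13732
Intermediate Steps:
N(B) = 2*B*(-31 + B) (N(B) = (2*B)*(-31 + B) = 2*B*(-31 + B))
(C - 2*0*(-7))/(N(-40) + 2913) = (-1180 - 2*0*(-7))/(2*(-40)*(-31 - 40) + 2913) = (-1180 + 0*(-7))/(2*(-40)*(-71) + 2913) = (-1180 + 0)/(5680 + 2913) = -1180/8593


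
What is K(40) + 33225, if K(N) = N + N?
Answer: 33305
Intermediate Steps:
K(N) = 2*N
K(40) + 33225 = 2*40 + 33225 = 80 + 33225 = 33305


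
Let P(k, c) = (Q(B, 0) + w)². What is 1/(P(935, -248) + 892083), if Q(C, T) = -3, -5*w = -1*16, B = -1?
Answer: 25/22302076 ≈ 1.1210e-6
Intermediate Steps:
w = 16/5 (w = -(-1)*16/5 = -⅕*(-16) = 16/5 ≈ 3.2000)
P(k, c) = 1/25 (P(k, c) = (-3 + 16/5)² = (⅕)² = 1/25)
1/(P(935, -248) + 892083) = 1/(1/25 + 892083) = 1/(22302076/25) = 25/22302076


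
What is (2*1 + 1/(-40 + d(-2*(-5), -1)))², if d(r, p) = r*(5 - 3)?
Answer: 1521/400 ≈ 3.8025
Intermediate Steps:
d(r, p) = 2*r (d(r, p) = r*2 = 2*r)
(2*1 + 1/(-40 + d(-2*(-5), -1)))² = (2*1 + 1/(-40 + 2*(-2*(-5))))² = (2 + 1/(-40 + 2*10))² = (2 + 1/(-40 + 20))² = (2 + 1/(-20))² = (2 - 1/20)² = (39/20)² = 1521/400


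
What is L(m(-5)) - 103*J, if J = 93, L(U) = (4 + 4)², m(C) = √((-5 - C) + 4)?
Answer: -9515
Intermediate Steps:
m(C) = √(-1 - C)
L(U) = 64 (L(U) = 8² = 64)
L(m(-5)) - 103*J = 64 - 103*93 = 64 - 9579 = -9515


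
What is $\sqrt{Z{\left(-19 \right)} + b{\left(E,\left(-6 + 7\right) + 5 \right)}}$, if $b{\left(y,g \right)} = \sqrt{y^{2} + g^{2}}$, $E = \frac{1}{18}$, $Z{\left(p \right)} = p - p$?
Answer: $\frac{\sqrt{2} \sqrt[4]{11665}}{6} \approx 2.4495$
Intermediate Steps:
$Z{\left(p \right)} = 0$
$E = \frac{1}{18} \approx 0.055556$
$b{\left(y,g \right)} = \sqrt{g^{2} + y^{2}}$
$\sqrt{Z{\left(-19 \right)} + b{\left(E,\left(-6 + 7\right) + 5 \right)}} = \sqrt{0 + \sqrt{\left(\left(-6 + 7\right) + 5\right)^{2} + \left(\frac{1}{18}\right)^{2}}} = \sqrt{0 + \sqrt{\left(1 + 5\right)^{2} + \frac{1}{324}}} = \sqrt{0 + \sqrt{6^{2} + \frac{1}{324}}} = \sqrt{0 + \sqrt{36 + \frac{1}{324}}} = \sqrt{0 + \sqrt{\frac{11665}{324}}} = \sqrt{0 + \frac{\sqrt{11665}}{18}} = \sqrt{\frac{\sqrt{11665}}{18}} = \frac{\sqrt{2} \sqrt[4]{11665}}{6}$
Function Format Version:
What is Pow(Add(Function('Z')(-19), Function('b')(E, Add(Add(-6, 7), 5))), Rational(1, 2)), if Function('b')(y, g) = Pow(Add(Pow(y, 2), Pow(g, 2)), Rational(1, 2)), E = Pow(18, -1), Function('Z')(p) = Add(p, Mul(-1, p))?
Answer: Mul(Rational(1, 6), Pow(2, Rational(1, 2)), Pow(11665, Rational(1, 4))) ≈ 2.4495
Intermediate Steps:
Function('Z')(p) = 0
E = Rational(1, 18) ≈ 0.055556
Function('b')(y, g) = Pow(Add(Pow(g, 2), Pow(y, 2)), Rational(1, 2))
Pow(Add(Function('Z')(-19), Function('b')(E, Add(Add(-6, 7), 5))), Rational(1, 2)) = Pow(Add(0, Pow(Add(Pow(Add(Add(-6, 7), 5), 2), Pow(Rational(1, 18), 2)), Rational(1, 2))), Rational(1, 2)) = Pow(Add(0, Pow(Add(Pow(Add(1, 5), 2), Rational(1, 324)), Rational(1, 2))), Rational(1, 2)) = Pow(Add(0, Pow(Add(Pow(6, 2), Rational(1, 324)), Rational(1, 2))), Rational(1, 2)) = Pow(Add(0, Pow(Add(36, Rational(1, 324)), Rational(1, 2))), Rational(1, 2)) = Pow(Add(0, Pow(Rational(11665, 324), Rational(1, 2))), Rational(1, 2)) = Pow(Add(0, Mul(Rational(1, 18), Pow(11665, Rational(1, 2)))), Rational(1, 2)) = Pow(Mul(Rational(1, 18), Pow(11665, Rational(1, 2))), Rational(1, 2)) = Mul(Rational(1, 6), Pow(2, Rational(1, 2)), Pow(11665, Rational(1, 4)))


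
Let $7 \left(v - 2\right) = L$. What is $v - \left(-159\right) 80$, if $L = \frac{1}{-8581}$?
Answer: $\frac{764172373}{60067} \approx 12722.0$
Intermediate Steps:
$L = - \frac{1}{8581} \approx -0.00011654$
$v = \frac{120133}{60067}$ ($v = 2 + \frac{1}{7} \left(- \frac{1}{8581}\right) = 2 - \frac{1}{60067} = \frac{120133}{60067} \approx 2.0$)
$v - \left(-159\right) 80 = \frac{120133}{60067} - \left(-159\right) 80 = \frac{120133}{60067} - -12720 = \frac{120133}{60067} + 12720 = \frac{764172373}{60067}$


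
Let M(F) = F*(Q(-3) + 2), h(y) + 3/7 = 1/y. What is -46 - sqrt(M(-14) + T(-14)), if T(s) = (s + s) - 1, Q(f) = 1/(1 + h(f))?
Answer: -46 - I*sqrt(2895)/5 ≈ -46.0 - 10.761*I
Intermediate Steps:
h(y) = -3/7 + 1/y
Q(f) = 1/(4/7 + 1/f) (Q(f) = 1/(1 + (-3/7 + 1/f)) = 1/(4/7 + 1/f))
M(F) = 31*F/5 (M(F) = F*(7*(-3)/(7 + 4*(-3)) + 2) = F*(7*(-3)/(7 - 12) + 2) = F*(7*(-3)/(-5) + 2) = F*(7*(-3)*(-1/5) + 2) = F*(21/5 + 2) = F*(31/5) = 31*F/5)
T(s) = -1 + 2*s (T(s) = 2*s - 1 = -1 + 2*s)
-46 - sqrt(M(-14) + T(-14)) = -46 - sqrt((31/5)*(-14) + (-1 + 2*(-14))) = -46 - sqrt(-434/5 + (-1 - 28)) = -46 - sqrt(-434/5 - 29) = -46 - sqrt(-579/5) = -46 - I*sqrt(2895)/5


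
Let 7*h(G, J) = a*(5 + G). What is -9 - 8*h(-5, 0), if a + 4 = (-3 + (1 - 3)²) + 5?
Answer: -9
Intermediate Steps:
a = 2 (a = -4 + ((-3 + (1 - 3)²) + 5) = -4 + ((-3 + (-2)²) + 5) = -4 + ((-3 + 4) + 5) = -4 + (1 + 5) = -4 + 6 = 2)
h(G, J) = 10/7 + 2*G/7 (h(G, J) = (2*(5 + G))/7 = (10 + 2*G)/7 = 10/7 + 2*G/7)
-9 - 8*h(-5, 0) = -9 - 8*(10/7 + (2/7)*(-5)) = -9 - 8*(10/7 - 10/7) = -9 - 8*0 = -9 + 0 = -9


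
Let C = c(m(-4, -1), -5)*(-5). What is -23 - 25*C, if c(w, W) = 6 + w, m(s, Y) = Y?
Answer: 602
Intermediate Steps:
C = -25 (C = (6 - 1)*(-5) = 5*(-5) = -25)
-23 - 25*C = -23 - 25*(-25) = -23 + 625 = 602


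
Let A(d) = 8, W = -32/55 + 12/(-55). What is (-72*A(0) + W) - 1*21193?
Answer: -108849/5 ≈ -21770.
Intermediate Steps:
W = -⅘ (W = -32*1/55 + 12*(-1/55) = -32/55 - 12/55 = -⅘ ≈ -0.80000)
(-72*A(0) + W) - 1*21193 = (-72*8 - ⅘) - 1*21193 = (-576 - ⅘) - 21193 = -2884/5 - 21193 = -108849/5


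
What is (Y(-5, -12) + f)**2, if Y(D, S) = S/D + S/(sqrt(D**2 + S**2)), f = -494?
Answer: 1024896196/4225 ≈ 2.4258e+5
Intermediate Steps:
Y(D, S) = S/D + S/sqrt(D**2 + S**2)
(Y(-5, -12) + f)**2 = ((-12/(-5) - 12/sqrt((-5)**2 + (-12)**2)) - 494)**2 = ((-12*(-1/5) - 12/sqrt(25 + 144)) - 494)**2 = ((12/5 - 12/sqrt(169)) - 494)**2 = ((12/5 - 12*1/13) - 494)**2 = ((12/5 - 12/13) - 494)**2 = (96/65 - 494)**2 = (-32014/65)**2 = 1024896196/4225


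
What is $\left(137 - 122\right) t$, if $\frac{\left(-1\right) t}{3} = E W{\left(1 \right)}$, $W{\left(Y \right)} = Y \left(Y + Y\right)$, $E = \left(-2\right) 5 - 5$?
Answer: $1350$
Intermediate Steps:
$E = -15$ ($E = -10 - 5 = -15$)
$W{\left(Y \right)} = 2 Y^{2}$ ($W{\left(Y \right)} = Y 2 Y = 2 Y^{2}$)
$t = 90$ ($t = - 3 \left(- 15 \cdot 2 \cdot 1^{2}\right) = - 3 \left(- 15 \cdot 2 \cdot 1\right) = - 3 \left(\left(-15\right) 2\right) = \left(-3\right) \left(-30\right) = 90$)
$\left(137 - 122\right) t = \left(137 - 122\right) 90 = 15 \cdot 90 = 1350$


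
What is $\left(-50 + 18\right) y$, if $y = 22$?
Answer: $-704$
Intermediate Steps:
$\left(-50 + 18\right) y = \left(-50 + 18\right) 22 = \left(-32\right) 22 = -704$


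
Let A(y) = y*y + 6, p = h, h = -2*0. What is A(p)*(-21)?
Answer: -126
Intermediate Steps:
h = 0
p = 0
A(y) = 6 + y² (A(y) = y² + 6 = 6 + y²)
A(p)*(-21) = (6 + 0²)*(-21) = (6 + 0)*(-21) = 6*(-21) = -126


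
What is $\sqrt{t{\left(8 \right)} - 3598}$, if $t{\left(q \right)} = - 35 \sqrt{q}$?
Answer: $\sqrt{-3598 - 70 \sqrt{2}} \approx 60.803 i$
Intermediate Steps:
$\sqrt{t{\left(8 \right)} - 3598} = \sqrt{- 35 \sqrt{8} - 3598} = \sqrt{- 35 \cdot 2 \sqrt{2} - 3598} = \sqrt{- 70 \sqrt{2} - 3598} = \sqrt{-3598 - 70 \sqrt{2}}$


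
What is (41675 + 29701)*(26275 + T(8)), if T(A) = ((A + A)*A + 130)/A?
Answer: 1877706276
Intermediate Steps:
T(A) = (130 + 2*A**2)/A (T(A) = ((2*A)*A + 130)/A = (2*A**2 + 130)/A = (130 + 2*A**2)/A)
(41675 + 29701)*(26275 + T(8)) = (41675 + 29701)*(26275 + (2*8 + 130/8)) = 71376*(26275 + (16 + 130*(1/8))) = 71376*(26275 + (16 + 65/4)) = 71376*(26275 + 129/4) = 71376*(105229/4) = 1877706276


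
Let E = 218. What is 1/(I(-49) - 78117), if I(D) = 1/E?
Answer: -218/17029505 ≈ -1.2801e-5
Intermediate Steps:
I(D) = 1/218
1/(I(-49) - 78117) = 1/(1/218 - 78117) = 1/(-17029505/218) = -218/17029505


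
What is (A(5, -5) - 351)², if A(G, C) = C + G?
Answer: 123201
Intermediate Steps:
(A(5, -5) - 351)² = ((-5 + 5) - 351)² = (0 - 351)² = (-351)² = 123201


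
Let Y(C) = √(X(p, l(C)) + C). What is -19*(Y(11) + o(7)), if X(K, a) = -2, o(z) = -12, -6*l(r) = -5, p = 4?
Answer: 171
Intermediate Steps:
l(r) = ⅚ (l(r) = -⅙*(-5) = ⅚)
Y(C) = √(-2 + C)
-19*(Y(11) + o(7)) = -19*(√(-2 + 11) - 12) = -19*(√9 - 12) = -19*(3 - 12) = -19*(-9) = 171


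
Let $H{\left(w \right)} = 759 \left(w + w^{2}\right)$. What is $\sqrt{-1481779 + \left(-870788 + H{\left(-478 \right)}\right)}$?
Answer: $\sqrt{170703987} \approx 13065.0$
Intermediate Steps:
$H{\left(w \right)} = 759 w + 759 w^{2}$
$\sqrt{-1481779 + \left(-870788 + H{\left(-478 \right)}\right)} = \sqrt{-1481779 - \left(870788 + 362802 \left(1 - 478\right)\right)} = \sqrt{-1481779 - \left(870788 + 362802 \left(-477\right)\right)} = \sqrt{-1481779 + \left(-870788 + 173056554\right)} = \sqrt{-1481779 + 172185766} = \sqrt{170703987}$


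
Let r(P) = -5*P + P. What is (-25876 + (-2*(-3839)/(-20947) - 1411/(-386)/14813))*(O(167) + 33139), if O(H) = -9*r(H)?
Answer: -121338412817534253733/119771133646 ≈ -1.0131e+9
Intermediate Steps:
r(P) = -4*P
O(H) = 36*H (O(H) = -(-36)*H = 36*H)
(-25876 + (-2*(-3839)/(-20947) - 1411/(-386)/14813))*(O(167) + 33139) = (-25876 + (-2*(-3839)/(-20947) - 1411/(-386)/14813))*(36*167 + 33139) = (-25876 + (7678*(-1/20947) - 1411*(-1/386)*(1/14813)))*(6012 + 33139) = (-25876 + (-7678/20947 + (1411/386)*(1/14813)))*39151 = (-25876 + (-7678/20947 + 1411/5717818))*39151 = (-25876 - 43871850387/119771133646)*39151 = -3099241726074283/119771133646*39151 = -121338412817534253733/119771133646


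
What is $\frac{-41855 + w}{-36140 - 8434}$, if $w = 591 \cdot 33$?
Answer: $\frac{11176}{22287} \approx 0.50146$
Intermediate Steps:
$w = 19503$
$\frac{-41855 + w}{-36140 - 8434} = \frac{-41855 + 19503}{-36140 - 8434} = - \frac{22352}{-44574} = \left(-22352\right) \left(- \frac{1}{44574}\right) = \frac{11176}{22287}$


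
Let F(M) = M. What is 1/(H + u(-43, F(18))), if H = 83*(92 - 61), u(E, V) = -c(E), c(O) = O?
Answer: 1/2616 ≈ 0.00038226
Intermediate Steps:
u(E, V) = -E
H = 2573 (H = 83*31 = 2573)
1/(H + u(-43, F(18))) = 1/(2573 - 1*(-43)) = 1/(2573 + 43) = 1/2616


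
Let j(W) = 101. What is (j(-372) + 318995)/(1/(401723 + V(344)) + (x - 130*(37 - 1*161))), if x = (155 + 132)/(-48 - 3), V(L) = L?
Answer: 192446957148/9718586143 ≈ 19.802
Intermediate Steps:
x = -287/51 (x = 287/(-51) = 287*(-1/51) = -287/51 ≈ -5.6274)
(j(-372) + 318995)/(1/(401723 + V(344)) + (x - 130*(37 - 1*161))) = (101 + 318995)/(1/(401723 + 344) + (-287/51 - 130*(37 - 1*161))) = 319096/(1/402067 + (-287/51 - 130*(37 - 161))) = 319096/(1/402067 + (-287/51 - 130*(-124))) = 319096/(1/402067 + (-287/51 + 16120)) = 319096/(1/402067 + 821833/51) = 319096/(19437172286/1206201) = 319096*(1206201/19437172286) = 192446957148/9718586143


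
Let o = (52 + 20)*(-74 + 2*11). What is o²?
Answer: 14017536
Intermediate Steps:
o = -3744 (o = 72*(-74 + 22) = 72*(-52) = -3744)
o² = (-3744)² = 14017536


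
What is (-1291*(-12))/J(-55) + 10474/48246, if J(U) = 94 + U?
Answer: 124639253/313599 ≈ 397.45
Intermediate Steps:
(-1291*(-12))/J(-55) + 10474/48246 = (-1291*(-12))/(94 - 55) + 10474/48246 = 15492/39 + 10474*(1/48246) = 15492*(1/39) + 5237/24123 = 5164/13 + 5237/24123 = 124639253/313599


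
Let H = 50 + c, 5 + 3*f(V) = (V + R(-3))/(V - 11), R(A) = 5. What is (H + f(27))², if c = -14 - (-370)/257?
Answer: 87703225/66049 ≈ 1327.9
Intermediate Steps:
c = -3228/257 (c = -14 - (-370)/257 = -14 - 1*(-370/257) = -14 + 370/257 = -3228/257 ≈ -12.560)
f(V) = -5/3 + (5 + V)/(3*(-11 + V)) (f(V) = -5/3 + ((V + 5)/(V - 11))/3 = -5/3 + ((5 + V)/(-11 + V))/3 = -5/3 + (5 + V)/(3*(-11 + V)))
H = 9622/257 (H = 50 - 3228/257 = 9622/257 ≈ 37.440)
(H + f(27))² = (9622/257 + 4*(15 - 1*27)/(3*(-11 + 27)))² = (9622/257 + (4/3)*(15 - 27)/16)² = (9622/257 + (4/3)*(1/16)*(-12))² = (9622/257 - 1)² = (9365/257)² = 87703225/66049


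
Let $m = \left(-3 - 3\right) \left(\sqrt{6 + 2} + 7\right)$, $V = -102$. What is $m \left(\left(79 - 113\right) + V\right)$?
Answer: $5712 + 1632 \sqrt{2} \approx 8020.0$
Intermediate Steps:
$m = -42 - 12 \sqrt{2}$ ($m = - 6 \left(\sqrt{8} + 7\right) = - 6 \left(2 \sqrt{2} + 7\right) = - 6 \left(7 + 2 \sqrt{2}\right) = -42 - 12 \sqrt{2} \approx -58.971$)
$m \left(\left(79 - 113\right) + V\right) = \left(-42 - 12 \sqrt{2}\right) \left(\left(79 - 113\right) - 102\right) = \left(-42 - 12 \sqrt{2}\right) \left(-34 - 102\right) = \left(-42 - 12 \sqrt{2}\right) \left(-136\right) = 5712 + 1632 \sqrt{2}$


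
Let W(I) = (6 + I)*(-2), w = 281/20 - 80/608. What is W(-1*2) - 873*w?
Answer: -4620337/380 ≈ -12159.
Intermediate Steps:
w = 5289/380 (w = 281*(1/20) - 80*1/608 = 281/20 - 5/38 = 5289/380 ≈ 13.918)
W(I) = -12 - 2*I
W(-1*2) - 873*w = (-12 - (-2)*2) - 873*5289/380 = (-12 - 2*(-2)) - 4617297/380 = (-12 + 4) - 4617297/380 = -8 - 4617297/380 = -4620337/380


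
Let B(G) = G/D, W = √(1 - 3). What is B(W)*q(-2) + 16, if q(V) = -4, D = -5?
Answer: 16 + 4*I*√2/5 ≈ 16.0 + 1.1314*I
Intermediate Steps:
W = I*√2 (W = √(-2) = I*√2 ≈ 1.4142*I)
B(G) = -G/5 (B(G) = G/(-5) = G*(-⅕) = -G/5)
B(W)*q(-2) + 16 = -I*√2/5*(-4) + 16 = 4*I*√2/5 + 16 = 16 + 4*I*√2/5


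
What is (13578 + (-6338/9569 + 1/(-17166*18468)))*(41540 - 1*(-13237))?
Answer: 39581617246165671583/53220711096 ≈ 7.4373e+8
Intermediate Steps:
(13578 + (-6338/9569 + 1/(-17166*18468)))*(41540 - 1*(-13237)) = (13578 + (-6338*1/9569 - 1/17166*1/18468))*(41540 + 13237) = (13578 + (-6338/9569 - 1/317021688))*54777 = (13578 - 2009283468113/3033580532472)*54777 = (41187947186436703/3033580532472)*54777 = 39581617246165671583/53220711096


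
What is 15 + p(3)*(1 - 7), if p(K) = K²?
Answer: -39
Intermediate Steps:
15 + p(3)*(1 - 7) = 15 + 3²*(1 - 7) = 15 + 9*(-6) = 15 - 54 = -39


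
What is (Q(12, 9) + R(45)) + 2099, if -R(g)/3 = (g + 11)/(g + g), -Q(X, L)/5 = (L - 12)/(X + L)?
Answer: 220274/105 ≈ 2097.8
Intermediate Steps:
Q(X, L) = -5*(-12 + L)/(L + X) (Q(X, L) = -5*(L - 12)/(X + L) = -5*(-12 + L)/(L + X))
R(g) = -3*(11 + g)/(2*g) (R(g) = -3*(g + 11)/(g + g) = -3*(11 + g)/(2*g))
(Q(12, 9) + R(45)) + 2099 = (5*(12 - 1*9)/(9 + 12) + (3/2)*(-11 - 1*45)/45) + 2099 = (5*(12 - 9)/21 + (3/2)*(1/45)*(-11 - 45)) + 2099 = (5*(1/21)*3 + (3/2)*(1/45)*(-56)) + 2099 = (5/7 - 28/15) + 2099 = -121/105 + 2099 = 220274/105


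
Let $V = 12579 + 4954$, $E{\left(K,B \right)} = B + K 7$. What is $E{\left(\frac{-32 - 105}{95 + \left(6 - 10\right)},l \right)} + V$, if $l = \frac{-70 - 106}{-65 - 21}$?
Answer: $\frac{9796200}{559} \approx 17525.0$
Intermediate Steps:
$l = \frac{88}{43}$ ($l = - \frac{176}{-86} = \left(-176\right) \left(- \frac{1}{86}\right) = \frac{88}{43} \approx 2.0465$)
$E{\left(K,B \right)} = B + 7 K$
$V = 17533$
$E{\left(\frac{-32 - 105}{95 + \left(6 - 10\right)},l \right)} + V = \left(\frac{88}{43} + 7 \frac{-32 - 105}{95 + \left(6 - 10\right)}\right) + 17533 = \left(\frac{88}{43} + 7 \left(- \frac{137}{95 - 4}\right)\right) + 17533 = \left(\frac{88}{43} + 7 \left(- \frac{137}{91}\right)\right) + 17533 = \left(\frac{88}{43} - \frac{137}{13}\right) + 17533 = - \frac{4747}{559} + 17533 = \frac{9796200}{559}$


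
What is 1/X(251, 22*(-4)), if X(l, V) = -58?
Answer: -1/58 ≈ -0.017241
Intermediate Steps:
1/X(251, 22*(-4)) = 1/(-58) = -1/58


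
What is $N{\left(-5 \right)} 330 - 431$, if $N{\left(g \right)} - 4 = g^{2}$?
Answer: $9139$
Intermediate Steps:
$N{\left(g \right)} = 4 + g^{2}$
$N{\left(-5 \right)} 330 - 431 = \left(4 + \left(-5\right)^{2}\right) 330 - 431 = \left(4 + 25\right) 330 - 431 = 29 \cdot 330 - 431 = 9570 - 431 = 9139$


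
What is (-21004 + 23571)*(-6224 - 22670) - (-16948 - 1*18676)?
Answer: -74135274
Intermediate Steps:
(-21004 + 23571)*(-6224 - 22670) - (-16948 - 1*18676) = 2567*(-28894) - (-16948 - 18676) = -74170898 - 1*(-35624) = -74170898 + 35624 = -74135274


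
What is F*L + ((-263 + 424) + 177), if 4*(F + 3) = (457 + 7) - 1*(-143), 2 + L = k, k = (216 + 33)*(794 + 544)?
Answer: 49557888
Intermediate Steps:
k = 333162 (k = 249*1338 = 333162)
L = 333160 (L = -2 + 333162 = 333160)
F = 595/4 (F = -3 + ((457 + 7) - 1*(-143))/4 = -3 + (464 + 143)/4 = -3 + (¼)*607 = -3 + 607/4 = 595/4 ≈ 148.75)
F*L + ((-263 + 424) + 177) = (595/4)*333160 + ((-263 + 424) + 177) = 49557550 + (161 + 177) = 49557550 + 338 = 49557888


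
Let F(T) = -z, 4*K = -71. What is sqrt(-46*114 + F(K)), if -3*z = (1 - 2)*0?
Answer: 2*I*sqrt(1311) ≈ 72.416*I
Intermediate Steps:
K = -71/4 (K = (1/4)*(-71) = -71/4 ≈ -17.750)
z = 0 (z = -(1 - 2)*0/3 = -(-1)*0/3 = -1/3*0 = 0)
F(T) = 0 (F(T) = -1*0 = 0)
sqrt(-46*114 + F(K)) = sqrt(-46*114 + 0) = sqrt(-5244 + 0) = sqrt(-5244) = 2*I*sqrt(1311)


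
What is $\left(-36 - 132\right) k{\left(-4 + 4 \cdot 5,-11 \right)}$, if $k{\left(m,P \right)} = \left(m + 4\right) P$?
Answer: $36960$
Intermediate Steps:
$k{\left(m,P \right)} = P \left(4 + m\right)$ ($k{\left(m,P \right)} = \left(4 + m\right) P = P \left(4 + m\right)$)
$\left(-36 - 132\right) k{\left(-4 + 4 \cdot 5,-11 \right)} = \left(-36 - 132\right) \left(- 11 \left(4 + \left(-4 + 4 \cdot 5\right)\right)\right) = - 168 \left(- 11 \left(4 + \left(-4 + 20\right)\right)\right) = - 168 \left(- 11 \left(4 + 16\right)\right) = - 168 \left(\left(-11\right) 20\right) = \left(-168\right) \left(-220\right) = 36960$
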